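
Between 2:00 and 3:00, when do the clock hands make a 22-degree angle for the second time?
At t minutes past 2:00, the hour hand is at 30 x 2 + 0.5t degrees and the minute hand is at 6t degrees.
The smaller angle between them is 22 degrees when |30H - 5.5t| = 22 or |30H - 5.5t| = 338.
With H = 2, solve 30 x 2 - 5.5t = +/- target for each target:
  t = (30 x 2 - 22) / 5.5 = 6.91
  t = (30 x 2 + 22) / 5.5 = 14.91
  t = (30 x 2 - 338) / 5.5 = -50.55 (outside (0, 60))
  t = (30 x 2 + 338) / 5.5 = 72.36 (outside (0, 60))
Valid solutions in (0, 60): {6.91, 14.91} minutes.
The second occurrence is t = 14.91 minutes.
The hands form a 22-degree angle at 14.91 minutes past 2:00.

Final answer: 14.91 minutes past 2:00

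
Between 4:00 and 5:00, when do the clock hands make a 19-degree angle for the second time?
At t minutes past 4:00, the hour hand is at 30 x 4 + 0.5t degrees and the minute hand is at 6t degrees.
The smaller angle between them is 19 degrees when |30H - 5.5t| = 19 or |30H - 5.5t| = 341.
With H = 4, solve 30 x 4 - 5.5t = +/- target for each target:
  t = (30 x 4 - 19) / 5.5 = 18.36
  t = (30 x 4 + 19) / 5.5 = 25.27
  t = (30 x 4 - 341) / 5.5 = -40.18 (outside (0, 60))
  t = (30 x 4 + 341) / 5.5 = 83.82 (outside (0, 60))
Valid solutions in (0, 60): {18.36, 25.27} minutes.
The second occurrence is t = 25.27 minutes.
The hands form a 19-degree angle at 25.27 minutes past 4:00.

Final answer: 25.27 minutes past 4:00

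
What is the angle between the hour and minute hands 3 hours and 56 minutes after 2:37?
First find the time 3 hours and 56 minutes after 2:37.
Total minutes: 2 x 60 + 37 + 3 x 60 + 56 = 393.
393 mod 720 = 393 minutes = 6:33.
Now compute the angle at 6:33:
Hour hand: 6 x 30 + 33 x 0.5 = 196.5 degrees
Minute hand: 33 x 6 = 198 degrees
Difference: |196.5 - 198| = 1.5 degrees
The angle is 1.5 degrees

Final answer: 1.5 degrees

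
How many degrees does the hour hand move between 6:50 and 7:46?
The hour hand moves 0.5 degrees per minute.
Time elapsed: 7:46 - 6:50 = 56 minutes
Angular displacement: 56 x 0.5 = 28 degrees

Final answer: 28 degrees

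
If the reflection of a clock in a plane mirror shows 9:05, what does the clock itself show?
Reflection across the vertical (12-6) axis maps a hand at angle A degrees to (360 - A) degrees, which sends a reading of T minutes past 12:00 to (720 - T) minutes past 12:00.
Mirror reads 9:05 = 545 minutes past 12:00.
Actual time: (720 - 545) mod 720 = 175 minutes = 2:55.

Final answer: 2:55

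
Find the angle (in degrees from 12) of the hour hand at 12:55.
The hour hand moves 30 degrees per hour and 0.5 degrees per minute.
At 12:55: (0) x 30 + 55 x 0.5 = 0 + 27.5 = 27.5 degrees

Final answer: 27.5 degrees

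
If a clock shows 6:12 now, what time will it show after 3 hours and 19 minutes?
Starting time: 6:12
Adding 19 minutes to 12 minutes: 12 + 19 = 31 minutes
Adding 3 hours: 6 + 3 = 9
Final time: 9:31

Final answer: 9:31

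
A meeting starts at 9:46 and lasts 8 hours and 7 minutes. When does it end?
Starting time: 9:46
Adding 7 minutes to 46 minutes: 46 + 7 = 53 minutes
Adding 8 hours: 9 + 8 = 17 - 12 = 5
Final time: 5:53

Final answer: 5:53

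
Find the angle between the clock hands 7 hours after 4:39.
First find the time 7 hours after 4:39.
Total minutes: 4 x 60 + 39 + 7 x 60 + 0 = 699.
699 mod 720 = 699 minutes = 11:39.
Now compute the angle at 11:39:
Hour hand: 11 x 30 + 39 x 0.5 = 349.5 degrees
Minute hand: 39 x 6 = 234 degrees
Difference: |349.5 - 234| = 115.5 degrees
The angle is 115.5 degrees

Final answer: 115.5 degrees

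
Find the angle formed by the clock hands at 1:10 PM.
Hour hand position: 1 x 30 + 10 x 0.5 = 35 degrees
Minute hand position: 10 x 6 = 60 degrees
Difference: |35 - 60| = 25 degrees
The angle between the hands is 25 degrees

Final answer: 25 degrees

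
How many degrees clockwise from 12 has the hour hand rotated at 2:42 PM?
The hour hand moves 30 degrees per hour and 0.5 degrees per minute.
At 2:42: (2) x 30 + 42 x 0.5 = 60 + 21 = 81 degrees

Final answer: 81 degrees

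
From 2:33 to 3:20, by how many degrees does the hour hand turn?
The hour hand moves 0.5 degrees per minute.
Time elapsed: 3:20 - 2:33 = 47 minutes
Angular displacement: 47 x 0.5 = 23.5 degrees

Final answer: 23.5 degrees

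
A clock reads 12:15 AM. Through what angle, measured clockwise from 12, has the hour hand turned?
The hour hand moves 30 degrees per hour and 0.5 degrees per minute.
At 12:15: (0) x 30 + 15 x 0.5 = 0 + 7.5 = 7.5 degrees

Final answer: 7.5 degrees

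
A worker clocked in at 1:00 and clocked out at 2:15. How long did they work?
From 1:00 to 2:15:
(2 x 60 + 15) - (1 x 60 + 0) = 135 - 60 = 75 minutes
= 1 hour and 15 minutes

Final answer: 1 hour and 15 minutes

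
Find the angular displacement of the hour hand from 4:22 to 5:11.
The hour hand moves 0.5 degrees per minute.
Time elapsed: 5:11 - 4:22 = 49 minutes
Angular displacement: 49 x 0.5 = 24.5 degrees

Final answer: 24.5 degrees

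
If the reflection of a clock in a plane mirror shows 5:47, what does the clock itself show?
Reflection across the vertical (12-6) axis maps a hand at angle A degrees to (360 - A) degrees, which sends a reading of T minutes past 12:00 to (720 - T) minutes past 12:00.
Mirror reads 5:47 = 347 minutes past 12:00.
Actual time: (720 - 347) mod 720 = 373 minutes = 6:13.

Final answer: 6:13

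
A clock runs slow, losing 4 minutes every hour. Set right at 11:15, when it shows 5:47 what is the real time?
For every 60 true minutes, the faulty clock advances 56 minutes, so 1 faulty-clock minute corresponds to 60/56 true minutes.
From 11:15 to 5:47 on the faulty dial is 392 minutes.
True elapsed: 392 x 60/56 = 420 minutes = 7 hours.
True time: 11:15 + 7 hours = 6:15.

Final answer: 6:15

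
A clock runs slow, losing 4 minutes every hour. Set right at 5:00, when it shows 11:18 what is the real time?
For every 60 true minutes, the faulty clock advances 56 minutes, so 1 faulty-clock minute corresponds to 60/56 true minutes.
From 5:00 to 11:18 on the faulty dial is 378 minutes.
True elapsed: 378 x 60/56 = 405 minutes = 6 hours and 45 minutes.
True time: 5:00 + 6 hours and 45 minutes = 11:45.

Final answer: 11:45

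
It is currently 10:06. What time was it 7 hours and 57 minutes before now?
Starting time: 10:06 = 606 total minutes past 12:00
Subtracting: 7 hours and 57 minutes = 477 minutes
606 - 477 = 129 minutes
= 2 hours and 9 minutes past 12:00 = 2:09

Final answer: 2:09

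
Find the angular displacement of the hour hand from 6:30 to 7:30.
The hour hand moves 0.5 degrees per minute.
Time elapsed: 7:30 - 6:30 = 60 minutes
Angular displacement: 60 x 0.5 = 30 degrees

Final answer: 30 degrees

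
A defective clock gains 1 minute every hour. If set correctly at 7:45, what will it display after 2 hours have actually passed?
For every 60 true minutes, the faulty clock advances 60 + 1 = 61 minutes.
True elapsed: 2 hours = 120 minutes.
Faulty clock advances: 120 x 61/60 = 122 minutes (drift: 2 minutes ahead).
Shown time: 7:45 + 122 minutes = 9:47.

Final answer: 9:47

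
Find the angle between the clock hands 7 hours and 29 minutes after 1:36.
First find the time 7 hours and 29 minutes after 1:36.
Total minutes: 1 x 60 + 36 + 7 x 60 + 29 = 545.
545 mod 720 = 545 minutes = 9:05.
Now compute the angle at 9:05:
Hour hand: 9 x 30 + 5 x 0.5 = 272.5 degrees
Minute hand: 5 x 6 = 30 degrees
Difference: |272.5 - 30| = 242.5 degrees
Smaller angle: 360 - 242.5 = 117.5 degrees

Final answer: 117.5 degrees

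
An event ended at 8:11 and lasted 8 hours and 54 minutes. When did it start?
Starting time: 8:11 = 491 total minutes past 12:00
Subtracting: 8 hours and 54 minutes = 534 minutes
491 - 534 = -43 (negative, add 12 hours = 720) = 677 minutes
= 11 hours and 17 minutes past 12:00 = 11:17

Final answer: 11:17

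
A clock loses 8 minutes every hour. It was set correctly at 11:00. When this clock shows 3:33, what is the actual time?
For every 60 true minutes, the faulty clock advances 52 minutes, so 1 faulty-clock minute corresponds to 60/52 true minutes.
From 11:00 to 3:33 on the faulty dial is 273 minutes.
True elapsed: 273 x 60/52 = 315 minutes = 5 hours and 15 minutes.
True time: 11:00 + 5 hours and 15 minutes = 4:15.

Final answer: 4:15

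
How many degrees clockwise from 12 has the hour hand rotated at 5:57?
The hour hand moves 30 degrees per hour and 0.5 degrees per minute.
At 5:57: (5) x 30 + 57 x 0.5 = 150 + 28.5 = 178.5 degrees

Final answer: 178.5 degrees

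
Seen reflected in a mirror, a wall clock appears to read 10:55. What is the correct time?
Reflection across the vertical (12-6) axis maps a hand at angle A degrees to (360 - A) degrees, which sends a reading of T minutes past 12:00 to (720 - T) minutes past 12:00.
Mirror reads 10:55 = 655 minutes past 12:00.
Actual time: (720 - 655) mod 720 = 65 minutes = 1:05.

Final answer: 1:05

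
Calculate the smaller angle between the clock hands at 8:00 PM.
Hour hand position: 8 x 30 + 0 x 0.5 = 240 degrees
Minute hand position: 0 x 6 = 0 degrees
Difference: |240 - 0| = 240 degrees
Since 240 > 180, the smaller angle is 360 - 240 = 120 degrees

Final answer: 120 degrees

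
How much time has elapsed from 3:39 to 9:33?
From 3:39 to 9:33:
(9 x 60 + 33) - (3 x 60 + 39) = 573 - 219 = 354 minutes
= 5 hours and 54 minutes

Final answer: 5 hours and 54 minutes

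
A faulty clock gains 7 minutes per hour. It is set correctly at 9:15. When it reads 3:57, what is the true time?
For every 60 true minutes, the faulty clock advances 67 minutes, so 1 faulty-clock minute corresponds to 60/67 true minutes.
From 9:15 to 3:57 on the faulty dial is 402 minutes.
True elapsed: 402 x 60/67 = 360 minutes = 6 hours.
True time: 9:15 + 6 hours = 3:15.

Final answer: 3:15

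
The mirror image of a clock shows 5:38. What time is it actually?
Reflection across the vertical (12-6) axis maps a hand at angle A degrees to (360 - A) degrees, which sends a reading of T minutes past 12:00 to (720 - T) minutes past 12:00.
Mirror reads 5:38 = 338 minutes past 12:00.
Actual time: (720 - 338) mod 720 = 382 minutes = 6:22.

Final answer: 6:22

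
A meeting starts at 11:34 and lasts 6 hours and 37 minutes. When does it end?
Starting time: 11:34
Adding 37 minutes to 34 minutes: 34 + 37 = 71 minutes = 1 hour and 11 minutes
Adding 6 hours: 11 + 6 + 1 (carry) = 18 - 12 = 6
Final time: 6:11

Final answer: 6:11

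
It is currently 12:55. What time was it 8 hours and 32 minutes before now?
Starting time: 12:55 = 55 total minutes past 12:00
Subtracting: 8 hours and 32 minutes = 512 minutes
55 - 512 = -457 (negative, add 12 hours = 720) = 263 minutes
= 4 hours and 23 minutes past 12:00 = 4:23

Final answer: 4:23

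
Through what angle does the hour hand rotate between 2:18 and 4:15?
The hour hand moves 0.5 degrees per minute.
Time elapsed: 4:15 - 2:18 = 117 minutes
Angular displacement: 117 x 0.5 = 58.5 degrees

Final answer: 58.5 degrees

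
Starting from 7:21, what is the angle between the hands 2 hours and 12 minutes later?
First find the time 2 hours and 12 minutes after 7:21.
Total minutes: 7 x 60 + 21 + 2 x 60 + 12 = 573.
573 mod 720 = 573 minutes = 9:33.
Now compute the angle at 9:33:
Hour hand: 9 x 30 + 33 x 0.5 = 286.5 degrees
Minute hand: 33 x 6 = 198 degrees
Difference: |286.5 - 198| = 88.5 degrees
The angle is 88.5 degrees

Final answer: 88.5 degrees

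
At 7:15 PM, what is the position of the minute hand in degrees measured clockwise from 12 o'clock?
The minute hand moves 6 degrees per minute.
At 7:15: 15 x 6 = 90 degrees

Final answer: 90 degrees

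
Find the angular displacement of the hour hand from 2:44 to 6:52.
The hour hand moves 0.5 degrees per minute.
Time elapsed: 6:52 - 2:44 = 248 minutes
Angular displacement: 248 x 0.5 = 124 degrees

Final answer: 124 degrees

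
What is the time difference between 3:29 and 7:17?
From 3:29 to 7:17:
(7 x 60 + 17) - (3 x 60 + 29) = 437 - 209 = 228 minutes
= 3 hours and 48 minutes

Final answer: 3 hours and 48 minutes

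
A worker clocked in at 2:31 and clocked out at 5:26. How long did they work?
From 2:31 to 5:26:
(5 x 60 + 26) - (2 x 60 + 31) = 326 - 151 = 175 minutes
= 2 hours and 55 minutes

Final answer: 2 hours and 55 minutes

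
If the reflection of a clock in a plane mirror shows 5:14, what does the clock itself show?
Reflection across the vertical (12-6) axis maps a hand at angle A degrees to (360 - A) degrees, which sends a reading of T minutes past 12:00 to (720 - T) minutes past 12:00.
Mirror reads 5:14 = 314 minutes past 12:00.
Actual time: (720 - 314) mod 720 = 406 minutes = 6:46.

Final answer: 6:46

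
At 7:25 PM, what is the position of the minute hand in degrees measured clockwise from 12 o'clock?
The minute hand moves 6 degrees per minute.
At 7:25: 25 x 6 = 150 degrees

Final answer: 150 degrees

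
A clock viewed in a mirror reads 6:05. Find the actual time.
Reflection across the vertical (12-6) axis maps a hand at angle A degrees to (360 - A) degrees, which sends a reading of T minutes past 12:00 to (720 - T) minutes past 12:00.
Mirror reads 6:05 = 365 minutes past 12:00.
Actual time: (720 - 365) mod 720 = 355 minutes = 5:55.

Final answer: 5:55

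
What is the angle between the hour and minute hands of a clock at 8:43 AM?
Hour hand position: 8 x 30 + 43 x 0.5 = 261.5 degrees
Minute hand position: 43 x 6 = 258 degrees
Difference: |261.5 - 258| = 3.5 degrees
The angle between the hands is 3.5 degrees

Final answer: 3.5 degrees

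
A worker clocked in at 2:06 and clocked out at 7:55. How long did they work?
From 2:06 to 7:55:
(7 x 60 + 55) - (2 x 60 + 6) = 475 - 126 = 349 minutes
= 5 hours and 49 minutes

Final answer: 5 hours and 49 minutes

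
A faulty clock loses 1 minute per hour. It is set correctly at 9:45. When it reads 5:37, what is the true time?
For every 60 true minutes, the faulty clock advances 59 minutes, so 1 faulty-clock minute corresponds to 60/59 true minutes.
From 9:45 to 5:37 on the faulty dial is 472 minutes.
True elapsed: 472 x 60/59 = 480 minutes = 8 hours.
True time: 9:45 + 8 hours = 5:45.

Final answer: 5:45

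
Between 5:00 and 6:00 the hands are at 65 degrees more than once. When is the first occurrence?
At t minutes past 5:00, the hour hand is at 30 x 5 + 0.5t degrees and the minute hand is at 6t degrees.
The smaller angle between them is 65 degrees when |30H - 5.5t| = 65 or |30H - 5.5t| = 295.
With H = 5, solve 30 x 5 - 5.5t = +/- target for each target:
  t = (30 x 5 - 65) / 5.5 = 15.45
  t = (30 x 5 + 65) / 5.5 = 39.09
  t = (30 x 5 - 295) / 5.5 = -26.36 (outside (0, 60))
  t = (30 x 5 + 295) / 5.5 = 80.91 (outside (0, 60))
Valid solutions in (0, 60): {15.45, 39.09} minutes.
The first occurrence is t = 15.45 minutes.
The hands form a 65-degree angle at 15.45 minutes past 5:00.

Final answer: 15.45 minutes past 5:00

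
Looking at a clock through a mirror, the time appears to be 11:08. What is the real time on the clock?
Reflection across the vertical (12-6) axis maps a hand at angle A degrees to (360 - A) degrees, which sends a reading of T minutes past 12:00 to (720 - T) minutes past 12:00.
Mirror reads 11:08 = 668 minutes past 12:00.
Actual time: (720 - 668) mod 720 = 52 minutes = 12:52.

Final answer: 12:52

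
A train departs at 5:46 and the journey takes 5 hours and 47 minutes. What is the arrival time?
Starting time: 5:46
Adding 47 minutes to 46 minutes: 46 + 47 = 93 minutes = 1 hour and 33 minutes
Adding 5 hours: 5 + 5 + 1 (carry) = 11
Final time: 11:33

Final answer: 11:33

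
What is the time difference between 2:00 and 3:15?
From 2:00 to 3:15:
(3 x 60 + 15) - (2 x 60 + 0) = 195 - 120 = 75 minutes
= 1 hour and 15 minutes

Final answer: 1 hour and 15 minutes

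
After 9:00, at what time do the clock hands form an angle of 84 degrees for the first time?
At t minutes past 9:00, the hour hand is at 30 x 9 + 0.5t degrees and the minute hand is at 6t degrees.
The smaller angle between them is 84 degrees when |30H - 5.5t| = 84 or |30H - 5.5t| = 276.
With H = 9, solve 30 x 9 - 5.5t = +/- target for each target:
  t = (30 x 9 - 84) / 5.5 = 33.82
  t = (30 x 9 + 84) / 5.5 = 64.36 (outside (0, 60))
  t = (30 x 9 - 276) / 5.5 = -1.09 (outside (0, 60))
  t = (30 x 9 + 276) / 5.5 = 99.27 (outside (0, 60))
Valid solutions in (0, 60): {33.82} minutes.
The first occurrence is t = 33.82 minutes.
The hands form a 84-degree angle at 33.82 minutes past 9:00.

Final answer: 33.82 minutes past 9:00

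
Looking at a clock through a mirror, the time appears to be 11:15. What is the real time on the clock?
Reflection across the vertical (12-6) axis maps a hand at angle A degrees to (360 - A) degrees, which sends a reading of T minutes past 12:00 to (720 - T) minutes past 12:00.
Mirror reads 11:15 = 675 minutes past 12:00.
Actual time: (720 - 675) mod 720 = 45 minutes = 12:45.

Final answer: 12:45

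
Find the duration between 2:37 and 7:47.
From 2:37 to 7:47:
(7 x 60 + 47) - (2 x 60 + 37) = 467 - 157 = 310 minutes
= 5 hours and 10 minutes

Final answer: 5 hours and 10 minutes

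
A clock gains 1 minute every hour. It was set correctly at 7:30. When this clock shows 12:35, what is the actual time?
For every 60 true minutes, the faulty clock advances 61 minutes, so 1 faulty-clock minute corresponds to 60/61 true minutes.
From 7:30 to 12:35 on the faulty dial is 305 minutes.
True elapsed: 305 x 60/61 = 300 minutes = 5 hours.
True time: 7:30 + 5 hours = 12:30.

Final answer: 12:30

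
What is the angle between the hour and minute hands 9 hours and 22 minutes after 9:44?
First find the time 9 hours and 22 minutes after 9:44.
Total minutes: 9 x 60 + 44 + 9 x 60 + 22 = 1146.
1146 mod 720 = 426 minutes = 7:06.
Now compute the angle at 7:06:
Hour hand: 7 x 30 + 6 x 0.5 = 213 degrees
Minute hand: 6 x 6 = 36 degrees
Difference: |213 - 36| = 177 degrees
The angle is 177 degrees

Final answer: 177 degrees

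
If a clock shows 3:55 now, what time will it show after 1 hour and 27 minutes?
Starting time: 3:55
Adding 27 minutes to 55 minutes: 55 + 27 = 82 minutes = 1 hour and 22 minutes
Adding 1 hour: 3 + 1 + 1 (carry) = 5
Final time: 5:22

Final answer: 5:22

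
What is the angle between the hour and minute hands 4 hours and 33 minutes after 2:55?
First find the time 4 hours and 33 minutes after 2:55.
Total minutes: 2 x 60 + 55 + 4 x 60 + 33 = 448.
448 mod 720 = 448 minutes = 7:28.
Now compute the angle at 7:28:
Hour hand: 7 x 30 + 28 x 0.5 = 224 degrees
Minute hand: 28 x 6 = 168 degrees
Difference: |224 - 168| = 56 degrees
The angle is 56 degrees

Final answer: 56 degrees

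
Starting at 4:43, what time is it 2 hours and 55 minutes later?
Starting time: 4:43
Adding 55 minutes to 43 minutes: 43 + 55 = 98 minutes = 1 hour and 38 minutes
Adding 2 hours: 4 + 2 + 1 (carry) = 7
Final time: 7:38

Final answer: 7:38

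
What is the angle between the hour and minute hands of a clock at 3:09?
Hour hand position: 3 x 30 + 9 x 0.5 = 94.5 degrees
Minute hand position: 9 x 6 = 54 degrees
Difference: |94.5 - 54| = 40.5 degrees
The angle between the hands is 40.5 degrees

Final answer: 40.5 degrees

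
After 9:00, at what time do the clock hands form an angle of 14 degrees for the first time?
At t minutes past 9:00, the hour hand is at 30 x 9 + 0.5t degrees and the minute hand is at 6t degrees.
The smaller angle between them is 14 degrees when |30H - 5.5t| = 14 or |30H - 5.5t| = 346.
With H = 9, solve 30 x 9 - 5.5t = +/- target for each target:
  t = (30 x 9 - 14) / 5.5 = 46.55
  t = (30 x 9 + 14) / 5.5 = 51.64
  t = (30 x 9 - 346) / 5.5 = -13.82 (outside (0, 60))
  t = (30 x 9 + 346) / 5.5 = 112 (outside (0, 60))
Valid solutions in (0, 60): {46.55, 51.64} minutes.
The first occurrence is t = 46.55 minutes.
The hands form a 14-degree angle at 46.55 minutes past 9:00.

Final answer: 46.55 minutes past 9:00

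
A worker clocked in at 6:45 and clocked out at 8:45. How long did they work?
From 6:45 to 8:45:
(8 x 60 + 45) - (6 x 60 + 45) = 525 - 405 = 120 minutes
= 2 hours

Final answer: 2 hours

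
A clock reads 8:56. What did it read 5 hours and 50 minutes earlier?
Starting time: 8:56 = 536 total minutes past 12:00
Subtracting: 5 hours and 50 minutes = 350 minutes
536 - 350 = 186 minutes
= 3 hours and 6 minutes past 12:00 = 3:06

Final answer: 3:06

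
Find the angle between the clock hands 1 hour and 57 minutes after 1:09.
First find the time 1 hour and 57 minutes after 1:09.
Total minutes: 1 x 60 + 9 + 1 x 60 + 57 = 186.
186 mod 720 = 186 minutes = 3:06.
Now compute the angle at 3:06:
Hour hand: 3 x 30 + 6 x 0.5 = 93 degrees
Minute hand: 6 x 6 = 36 degrees
Difference: |93 - 36| = 57 degrees
The angle is 57 degrees

Final answer: 57 degrees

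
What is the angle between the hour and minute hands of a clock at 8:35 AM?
Hour hand position: 8 x 30 + 35 x 0.5 = 257.5 degrees
Minute hand position: 35 x 6 = 210 degrees
Difference: |257.5 - 210| = 47.5 degrees
The angle between the hands is 47.5 degrees

Final answer: 47.5 degrees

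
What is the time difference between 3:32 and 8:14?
From 3:32 to 8:14:
(8 x 60 + 14) - (3 x 60 + 32) = 494 - 212 = 282 minutes
= 4 hours and 42 minutes

Final answer: 4 hours and 42 minutes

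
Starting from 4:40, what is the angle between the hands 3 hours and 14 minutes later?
First find the time 3 hours and 14 minutes after 4:40.
Total minutes: 4 x 60 + 40 + 3 x 60 + 14 = 474.
474 mod 720 = 474 minutes = 7:54.
Now compute the angle at 7:54:
Hour hand: 7 x 30 + 54 x 0.5 = 237 degrees
Minute hand: 54 x 6 = 324 degrees
Difference: |237 - 324| = 87 degrees
The angle is 87 degrees

Final answer: 87 degrees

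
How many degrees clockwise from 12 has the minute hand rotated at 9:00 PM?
The minute hand moves 6 degrees per minute.
At 9:00: 0 x 6 = 0 degrees

Final answer: 0 degrees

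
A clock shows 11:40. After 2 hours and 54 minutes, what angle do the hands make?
First find the time 2 hours and 54 minutes after 11:40.
Total minutes: 11 x 60 + 40 + 2 x 60 + 54 = 874.
874 mod 720 = 154 minutes = 2:34.
Now compute the angle at 2:34:
Hour hand: 2 x 30 + 34 x 0.5 = 77 degrees
Minute hand: 34 x 6 = 204 degrees
Difference: |77 - 204| = 127 degrees
The angle is 127 degrees

Final answer: 127 degrees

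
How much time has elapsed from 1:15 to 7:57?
From 1:15 to 7:57:
(7 x 60 + 57) - (1 x 60 + 15) = 477 - 75 = 402 minutes
= 6 hours and 42 minutes

Final answer: 6 hours and 42 minutes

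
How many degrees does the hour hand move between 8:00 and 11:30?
The hour hand moves 0.5 degrees per minute.
Time elapsed: 11:30 - 8:00 = 210 minutes
Angular displacement: 210 x 0.5 = 105 degrees

Final answer: 105 degrees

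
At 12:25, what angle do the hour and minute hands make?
Hour hand position: 0 x 30 + 25 x 0.5 = 12.5 degrees
Minute hand position: 25 x 6 = 150 degrees
Difference: |12.5 - 150| = 137.5 degrees
The angle between the hands is 137.5 degrees

Final answer: 137.5 degrees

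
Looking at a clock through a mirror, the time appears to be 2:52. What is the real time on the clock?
Reflection across the vertical (12-6) axis maps a hand at angle A degrees to (360 - A) degrees, which sends a reading of T minutes past 12:00 to (720 - T) minutes past 12:00.
Mirror reads 2:52 = 172 minutes past 12:00.
Actual time: (720 - 172) mod 720 = 548 minutes = 9:08.

Final answer: 9:08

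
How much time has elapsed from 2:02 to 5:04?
From 2:02 to 5:04:
(5 x 60 + 4) - (2 x 60 + 2) = 304 - 122 = 182 minutes
= 3 hours and 2 minutes

Final answer: 3 hours and 2 minutes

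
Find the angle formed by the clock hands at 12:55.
Hour hand position: 0 x 30 + 55 x 0.5 = 27.5 degrees
Minute hand position: 55 x 6 = 330 degrees
Difference: |27.5 - 330| = 302.5 degrees
Since 302.5 > 180, the smaller angle is 360 - 302.5 = 57.5 degrees

Final answer: 57.5 degrees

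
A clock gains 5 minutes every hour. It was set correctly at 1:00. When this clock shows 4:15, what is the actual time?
For every 60 true minutes, the faulty clock advances 65 minutes, so 1 faulty-clock minute corresponds to 60/65 true minutes.
From 1:00 to 4:15 on the faulty dial is 195 minutes.
True elapsed: 195 x 60/65 = 180 minutes = 3 hours.
True time: 1:00 + 3 hours = 4:00.

Final answer: 4:00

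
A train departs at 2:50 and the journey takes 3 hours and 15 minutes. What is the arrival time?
Starting time: 2:50
Adding 15 minutes to 50 minutes: 50 + 15 = 65 minutes = 1 hour and 5 minutes
Adding 3 hours: 2 + 3 + 1 (carry) = 6
Final time: 6:05

Final answer: 6:05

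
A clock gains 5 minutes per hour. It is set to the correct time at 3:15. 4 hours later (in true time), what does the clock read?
For every 60 true minutes, the faulty clock advances 60 + 5 = 65 minutes.
True elapsed: 4 hours = 240 minutes.
Faulty clock advances: 240 x 65/60 = 260 minutes (drift: 20 minutes ahead).
Shown time: 3:15 + 260 minutes = 7:35.

Final answer: 7:35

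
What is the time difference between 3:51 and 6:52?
From 3:51 to 6:52:
(6 x 60 + 52) - (3 x 60 + 51) = 412 - 231 = 181 minutes
= 3 hours and 1 minute

Final answer: 3 hours and 1 minute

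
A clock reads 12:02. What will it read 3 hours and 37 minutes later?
Starting time: 12:02
Adding 37 minutes to 2 minutes: 2 + 37 = 39 minutes
Adding 3 hours: 12 + 3 = 15 - 12 = 3
Final time: 3:39

Final answer: 3:39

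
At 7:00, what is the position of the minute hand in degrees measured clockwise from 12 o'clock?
The minute hand moves 6 degrees per minute.
At 7:00: 0 x 6 = 0 degrees

Final answer: 0 degrees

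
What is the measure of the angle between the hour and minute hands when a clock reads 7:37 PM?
Hour hand position: 7 x 30 + 37 x 0.5 = 228.5 degrees
Minute hand position: 37 x 6 = 222 degrees
Difference: |228.5 - 222| = 6.5 degrees
The angle between the hands is 6.5 degrees

Final answer: 6.5 degrees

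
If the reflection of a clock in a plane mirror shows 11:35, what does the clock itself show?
Reflection across the vertical (12-6) axis maps a hand at angle A degrees to (360 - A) degrees, which sends a reading of T minutes past 12:00 to (720 - T) minutes past 12:00.
Mirror reads 11:35 = 695 minutes past 12:00.
Actual time: (720 - 695) mod 720 = 25 minutes = 12:25.

Final answer: 12:25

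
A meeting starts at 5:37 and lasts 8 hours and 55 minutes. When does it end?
Starting time: 5:37
Adding 55 minutes to 37 minutes: 37 + 55 = 92 minutes = 1 hour and 32 minutes
Adding 8 hours: 5 + 8 + 1 (carry) = 14 - 12 = 2
Final time: 2:32

Final answer: 2:32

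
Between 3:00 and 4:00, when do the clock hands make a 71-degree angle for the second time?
At t minutes past 3:00, the hour hand is at 30 x 3 + 0.5t degrees and the minute hand is at 6t degrees.
The smaller angle between them is 71 degrees when |30H - 5.5t| = 71 or |30H - 5.5t| = 289.
With H = 3, solve 30 x 3 - 5.5t = +/- target for each target:
  t = (30 x 3 - 71) / 5.5 = 3.45
  t = (30 x 3 + 71) / 5.5 = 29.27
  t = (30 x 3 - 289) / 5.5 = -36.18 (outside (0, 60))
  t = (30 x 3 + 289) / 5.5 = 68.91 (outside (0, 60))
Valid solutions in (0, 60): {3.45, 29.27} minutes.
The second occurrence is t = 29.27 minutes.
The hands form a 71-degree angle at 29.27 minutes past 3:00.

Final answer: 29.27 minutes past 3:00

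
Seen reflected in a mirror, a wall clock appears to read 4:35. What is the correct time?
Reflection across the vertical (12-6) axis maps a hand at angle A degrees to (360 - A) degrees, which sends a reading of T minutes past 12:00 to (720 - T) minutes past 12:00.
Mirror reads 4:35 = 275 minutes past 12:00.
Actual time: (720 - 275) mod 720 = 445 minutes = 7:25.

Final answer: 7:25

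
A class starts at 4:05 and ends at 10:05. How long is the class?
From 4:05 to 10:05:
(10 x 60 + 5) - (4 x 60 + 5) = 605 - 245 = 360 minutes
= 6 hours

Final answer: 6 hours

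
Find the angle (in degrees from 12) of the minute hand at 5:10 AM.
The minute hand moves 6 degrees per minute.
At 5:10: 10 x 6 = 60 degrees

Final answer: 60 degrees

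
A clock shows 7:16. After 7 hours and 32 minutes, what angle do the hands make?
First find the time 7 hours and 32 minutes after 7:16.
Total minutes: 7 x 60 + 16 + 7 x 60 + 32 = 888.
888 mod 720 = 168 minutes = 2:48.
Now compute the angle at 2:48:
Hour hand: 2 x 30 + 48 x 0.5 = 84 degrees
Minute hand: 48 x 6 = 288 degrees
Difference: |84 - 288| = 204 degrees
Smaller angle: 360 - 204 = 156 degrees

Final answer: 156 degrees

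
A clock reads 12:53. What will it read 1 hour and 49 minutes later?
Starting time: 12:53
Adding 49 minutes to 53 minutes: 53 + 49 = 102 minutes = 1 hour and 42 minutes
Adding 1 hour: 12 + 1 + 1 (carry) = 14 - 12 = 2
Final time: 2:42

Final answer: 2:42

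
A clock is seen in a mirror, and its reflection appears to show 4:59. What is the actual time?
Reflection across the vertical (12-6) axis maps a hand at angle A degrees to (360 - A) degrees, which sends a reading of T minutes past 12:00 to (720 - T) minutes past 12:00.
Mirror reads 4:59 = 299 minutes past 12:00.
Actual time: (720 - 299) mod 720 = 421 minutes = 7:01.

Final answer: 7:01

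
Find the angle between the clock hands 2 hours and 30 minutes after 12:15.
First find the time 2 hours and 30 minutes after 12:15.
Total minutes: 12 x 60 + 15 + 2 x 60 + 30 = 885.
885 mod 720 = 165 minutes = 2:45.
Now compute the angle at 2:45:
Hour hand: 2 x 30 + 45 x 0.5 = 82.5 degrees
Minute hand: 45 x 6 = 270 degrees
Difference: |82.5 - 270| = 187.5 degrees
Smaller angle: 360 - 187.5 = 172.5 degrees

Final answer: 172.5 degrees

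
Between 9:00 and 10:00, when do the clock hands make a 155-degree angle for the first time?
At t minutes past 9:00, the hour hand is at 30 x 9 + 0.5t degrees and the minute hand is at 6t degrees.
The smaller angle between them is 155 degrees when |30H - 5.5t| = 155 or |30H - 5.5t| = 205.
With H = 9, solve 30 x 9 - 5.5t = +/- target for each target:
  t = (30 x 9 - 155) / 5.5 = 20.91
  t = (30 x 9 + 155) / 5.5 = 77.27 (outside (0, 60))
  t = (30 x 9 - 205) / 5.5 = 11.82
  t = (30 x 9 + 205) / 5.5 = 86.36 (outside (0, 60))
Valid solutions in (0, 60): {11.82, 20.91} minutes.
The first occurrence is t = 11.82 minutes.
The hands form a 155-degree angle at 11.82 minutes past 9:00.

Final answer: 11.82 minutes past 9:00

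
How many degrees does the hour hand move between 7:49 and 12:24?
The hour hand moves 0.5 degrees per minute.
Time elapsed: 12:24 - 7:49 = 275 minutes
Angular displacement: 275 x 0.5 = 137.5 degrees

Final answer: 137.5 degrees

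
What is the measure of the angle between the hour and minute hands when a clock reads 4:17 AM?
Hour hand position: 4 x 30 + 17 x 0.5 = 128.5 degrees
Minute hand position: 17 x 6 = 102 degrees
Difference: |128.5 - 102| = 26.5 degrees
The angle between the hands is 26.5 degrees

Final answer: 26.5 degrees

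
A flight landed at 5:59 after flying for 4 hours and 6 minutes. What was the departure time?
Starting time: 5:59 = 359 total minutes past 12:00
Subtracting: 4 hours and 6 minutes = 246 minutes
359 - 246 = 113 minutes
= 1 hour and 53 minutes past 12:00 = 1:53

Final answer: 1:53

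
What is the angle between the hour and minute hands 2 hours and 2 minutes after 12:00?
First find the time 2 hours and 2 minutes after 12:00.
Total minutes: 12 x 60 + 0 + 2 x 60 + 2 = 842.
842 mod 720 = 122 minutes = 2:02.
Now compute the angle at 2:02:
Hour hand: 2 x 30 + 2 x 0.5 = 61 degrees
Minute hand: 2 x 6 = 12 degrees
Difference: |61 - 12| = 49 degrees
The angle is 49 degrees

Final answer: 49 degrees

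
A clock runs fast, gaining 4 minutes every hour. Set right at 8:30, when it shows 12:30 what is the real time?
For every 60 true minutes, the faulty clock advances 64 minutes, so 1 faulty-clock minute corresponds to 60/64 true minutes.
From 8:30 to 12:30 on the faulty dial is 240 minutes.
True elapsed: 240 x 60/64 = 225 minutes = 3 hours and 45 minutes.
True time: 8:30 + 3 hours and 45 minutes = 12:15.

Final answer: 12:15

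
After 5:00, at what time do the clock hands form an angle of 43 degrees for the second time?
At t minutes past 5:00, the hour hand is at 30 x 5 + 0.5t degrees and the minute hand is at 6t degrees.
The smaller angle between them is 43 degrees when |30H - 5.5t| = 43 or |30H - 5.5t| = 317.
With H = 5, solve 30 x 5 - 5.5t = +/- target for each target:
  t = (30 x 5 - 43) / 5.5 = 19.45
  t = (30 x 5 + 43) / 5.5 = 35.09
  t = (30 x 5 - 317) / 5.5 = -30.36 (outside (0, 60))
  t = (30 x 5 + 317) / 5.5 = 84.91 (outside (0, 60))
Valid solutions in (0, 60): {19.45, 35.09} minutes.
The second occurrence is t = 35.09 minutes.
The hands form a 43-degree angle at 35.09 minutes past 5:00.

Final answer: 35.09 minutes past 5:00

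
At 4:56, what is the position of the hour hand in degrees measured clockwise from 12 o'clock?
The hour hand moves 30 degrees per hour and 0.5 degrees per minute.
At 4:56: (4) x 30 + 56 x 0.5 = 120 + 28 = 148 degrees

Final answer: 148 degrees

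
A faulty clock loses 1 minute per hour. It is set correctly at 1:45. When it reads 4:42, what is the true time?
For every 60 true minutes, the faulty clock advances 59 minutes, so 1 faulty-clock minute corresponds to 60/59 true minutes.
From 1:45 to 4:42 on the faulty dial is 177 minutes.
True elapsed: 177 x 60/59 = 180 minutes = 3 hours.
True time: 1:45 + 3 hours = 4:45.

Final answer: 4:45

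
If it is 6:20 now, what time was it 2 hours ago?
Starting time: 6:20 = 380 total minutes past 12:00
Subtracting: 2 hours = 120 minutes
380 - 120 = 260 minutes
= 4 hours and 20 minutes past 12:00 = 4:20

Final answer: 4:20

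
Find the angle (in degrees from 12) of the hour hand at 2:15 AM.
The hour hand moves 30 degrees per hour and 0.5 degrees per minute.
At 2:15: (2) x 30 + 15 x 0.5 = 60 + 7.5 = 67.5 degrees

Final answer: 67.5 degrees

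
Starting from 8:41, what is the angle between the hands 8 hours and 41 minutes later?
First find the time 8 hours and 41 minutes after 8:41.
Total minutes: 8 x 60 + 41 + 8 x 60 + 41 = 1042.
1042 mod 720 = 322 minutes = 5:22.
Now compute the angle at 5:22:
Hour hand: 5 x 30 + 22 x 0.5 = 161 degrees
Minute hand: 22 x 6 = 132 degrees
Difference: |161 - 132| = 29 degrees
The angle is 29 degrees

Final answer: 29 degrees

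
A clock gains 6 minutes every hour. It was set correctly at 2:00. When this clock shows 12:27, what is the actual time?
For every 60 true minutes, the faulty clock advances 66 minutes, so 1 faulty-clock minute corresponds to 60/66 true minutes.
From 2:00 to 12:27 on the faulty dial is 627 minutes.
True elapsed: 627 x 60/66 = 570 minutes = 9 hours and 30 minutes.
True time: 2:00 + 9 hours and 30 minutes = 11:30.

Final answer: 11:30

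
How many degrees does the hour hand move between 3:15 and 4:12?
The hour hand moves 0.5 degrees per minute.
Time elapsed: 4:12 - 3:15 = 57 minutes
Angular displacement: 57 x 0.5 = 28.5 degrees

Final answer: 28.5 degrees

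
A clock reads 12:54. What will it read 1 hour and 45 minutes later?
Starting time: 12:54
Adding 45 minutes to 54 minutes: 54 + 45 = 99 minutes = 1 hour and 39 minutes
Adding 1 hour: 12 + 1 + 1 (carry) = 14 - 12 = 2
Final time: 2:39

Final answer: 2:39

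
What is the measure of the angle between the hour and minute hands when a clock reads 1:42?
Hour hand position: 1 x 30 + 42 x 0.5 = 51 degrees
Minute hand position: 42 x 6 = 252 degrees
Difference: |51 - 252| = 201 degrees
Since 201 > 180, the smaller angle is 360 - 201 = 159 degrees

Final answer: 159 degrees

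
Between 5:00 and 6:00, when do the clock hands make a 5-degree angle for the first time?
At t minutes past 5:00, the hour hand is at 30 x 5 + 0.5t degrees and the minute hand is at 6t degrees.
The smaller angle between them is 5 degrees when |30H - 5.5t| = 5 or |30H - 5.5t| = 355.
With H = 5, solve 30 x 5 - 5.5t = +/- target for each target:
  t = (30 x 5 - 5) / 5.5 = 26.36
  t = (30 x 5 + 5) / 5.5 = 28.18
  t = (30 x 5 - 355) / 5.5 = -37.27 (outside (0, 60))
  t = (30 x 5 + 355) / 5.5 = 91.82 (outside (0, 60))
Valid solutions in (0, 60): {26.36, 28.18} minutes.
The first occurrence is t = 26.36 minutes.
The hands form a 5-degree angle at 26.36 minutes past 5:00.

Final answer: 26.36 minutes past 5:00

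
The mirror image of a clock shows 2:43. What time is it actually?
Reflection across the vertical (12-6) axis maps a hand at angle A degrees to (360 - A) degrees, which sends a reading of T minutes past 12:00 to (720 - T) minutes past 12:00.
Mirror reads 2:43 = 163 minutes past 12:00.
Actual time: (720 - 163) mod 720 = 557 minutes = 9:17.

Final answer: 9:17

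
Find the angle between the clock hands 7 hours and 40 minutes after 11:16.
First find the time 7 hours and 40 minutes after 11:16.
Total minutes: 11 x 60 + 16 + 7 x 60 + 40 = 1136.
1136 mod 720 = 416 minutes = 6:56.
Now compute the angle at 6:56:
Hour hand: 6 x 30 + 56 x 0.5 = 208 degrees
Minute hand: 56 x 6 = 336 degrees
Difference: |208 - 336| = 128 degrees
The angle is 128 degrees

Final answer: 128 degrees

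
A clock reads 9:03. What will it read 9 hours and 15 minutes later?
Starting time: 9:03
Adding 15 minutes to 3 minutes: 3 + 15 = 18 minutes
Adding 9 hours: 9 + 9 = 18 - 12 = 6
Final time: 6:18

Final answer: 6:18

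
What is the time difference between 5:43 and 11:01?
From 5:43 to 11:01:
(11 x 60 + 1) - (5 x 60 + 43) = 661 - 343 = 318 minutes
= 5 hours and 18 minutes

Final answer: 5 hours and 18 minutes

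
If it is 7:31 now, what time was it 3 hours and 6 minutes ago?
Starting time: 7:31 = 451 total minutes past 12:00
Subtracting: 3 hours and 6 minutes = 186 minutes
451 - 186 = 265 minutes
= 4 hours and 25 minutes past 12:00 = 4:25

Final answer: 4:25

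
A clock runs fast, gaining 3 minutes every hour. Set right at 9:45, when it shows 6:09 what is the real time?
For every 60 true minutes, the faulty clock advances 63 minutes, so 1 faulty-clock minute corresponds to 60/63 true minutes.
From 9:45 to 6:09 on the faulty dial is 504 minutes.
True elapsed: 504 x 60/63 = 480 minutes = 8 hours.
True time: 9:45 + 8 hours = 5:45.

Final answer: 5:45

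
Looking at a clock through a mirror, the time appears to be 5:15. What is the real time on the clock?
Reflection across the vertical (12-6) axis maps a hand at angle A degrees to (360 - A) degrees, which sends a reading of T minutes past 12:00 to (720 - T) minutes past 12:00.
Mirror reads 5:15 = 315 minutes past 12:00.
Actual time: (720 - 315) mod 720 = 405 minutes = 6:45.

Final answer: 6:45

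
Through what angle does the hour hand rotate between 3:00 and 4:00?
The hour hand moves 0.5 degrees per minute.
Time elapsed: 4:00 - 3:00 = 60 minutes
Angular displacement: 60 x 0.5 = 30 degrees

Final answer: 30 degrees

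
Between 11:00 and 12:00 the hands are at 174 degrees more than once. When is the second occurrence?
At t minutes past 11:00, the hour hand is at 30 x 11 + 0.5t degrees and the minute hand is at 6t degrees.
The smaller angle between them is 174 degrees when |30H - 5.5t| = 174 or |30H - 5.5t| = 186.
With H = 11, solve 30 x 11 - 5.5t = +/- target for each target:
  t = (30 x 11 - 174) / 5.5 = 28.36
  t = (30 x 11 + 174) / 5.5 = 91.64 (outside (0, 60))
  t = (30 x 11 - 186) / 5.5 = 26.18
  t = (30 x 11 + 186) / 5.5 = 93.82 (outside (0, 60))
Valid solutions in (0, 60): {26.18, 28.36} minutes.
The second occurrence is t = 28.36 minutes.
The hands form a 174-degree angle at 28.36 minutes past 11:00.

Final answer: 28.36 minutes past 11:00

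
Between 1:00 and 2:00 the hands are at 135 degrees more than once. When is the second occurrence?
At t minutes past 1:00, the hour hand is at 30 x 1 + 0.5t degrees and the minute hand is at 6t degrees.
The smaller angle between them is 135 degrees when |30H - 5.5t| = 135 or |30H - 5.5t| = 225.
With H = 1, solve 30 x 1 - 5.5t = +/- target for each target:
  t = (30 x 1 - 135) / 5.5 = -19.09 (outside (0, 60))
  t = (30 x 1 + 135) / 5.5 = 30
  t = (30 x 1 - 225) / 5.5 = -35.45 (outside (0, 60))
  t = (30 x 1 + 225) / 5.5 = 46.36
Valid solutions in (0, 60): {30, 46.36} minutes.
The second occurrence is t = 46.36 minutes.
The hands form a 135-degree angle at 46.36 minutes past 1:00.

Final answer: 46.36 minutes past 1:00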